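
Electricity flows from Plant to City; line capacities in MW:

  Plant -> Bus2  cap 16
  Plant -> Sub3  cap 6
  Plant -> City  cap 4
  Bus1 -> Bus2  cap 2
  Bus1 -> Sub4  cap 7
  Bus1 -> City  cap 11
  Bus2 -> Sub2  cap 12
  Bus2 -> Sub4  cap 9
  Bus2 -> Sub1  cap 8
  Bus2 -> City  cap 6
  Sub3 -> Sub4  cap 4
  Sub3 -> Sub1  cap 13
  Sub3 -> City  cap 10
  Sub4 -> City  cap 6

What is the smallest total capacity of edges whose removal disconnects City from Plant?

Augment Plant→City: bottleneck 4, flow now 4.
Augment Plant→Bus2→City: bottleneck 6, flow now 10.
Augment Plant→Sub3→City: bottleneck 6, flow now 16.
Augment Plant→Bus2→Sub4→City: bottleneck 6, flow now 22.
No augmenting path remains; maximum flow = 22.
By max-flow min-cut, the minimum cut capacity equals the max flow.
In the residual graph, reachable from Plant: {Plant, Bus2, Sub2, Sub4, Sub1}.
Min-cut edges: Plant→Sub3 (6), Plant→City (4), Bus2→City (6), Sub4→City (6); capacity 6 + 4 + 6 + 6 = 22.

22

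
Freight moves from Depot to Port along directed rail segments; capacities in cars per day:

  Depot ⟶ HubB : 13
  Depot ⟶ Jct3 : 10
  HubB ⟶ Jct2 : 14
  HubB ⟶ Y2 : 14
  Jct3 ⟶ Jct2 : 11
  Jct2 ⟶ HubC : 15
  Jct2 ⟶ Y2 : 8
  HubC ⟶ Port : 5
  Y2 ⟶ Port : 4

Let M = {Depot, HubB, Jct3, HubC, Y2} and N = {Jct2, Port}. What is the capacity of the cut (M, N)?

Edges leaving {Depot, HubB, Jct3, HubC, Y2}: HubB→Jct2 (14), Jct3→Jct2 (11), HubC→Port (5), Y2→Port (4).
Cut capacity = 14 + 11 + 5 + 4 = 34.

34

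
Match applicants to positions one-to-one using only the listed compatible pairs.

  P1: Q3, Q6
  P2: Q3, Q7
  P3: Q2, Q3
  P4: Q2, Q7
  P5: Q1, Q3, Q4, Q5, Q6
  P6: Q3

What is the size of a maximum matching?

Unit-capacity flow: source→left, listed edges, right→sink; max matching = max flow.
Augmenting path P1→Q3 (+1); matched 1.
Augmenting path P2→Q7 (+1); matched 2.
Augmenting path P3→Q2 (+1); matched 3.
Augmenting path P5→Q1 (+1); matched 4.
Augmenting path P6→Q3→P1→Q6 (+1); matched 5.
No augmenting path remains; maximum matching = 5.
König certificate: {P1, P5, Q2, Q3, Q7} is a vertex cover of size 5 (every listed pair touches it), so no matching can be larger.

5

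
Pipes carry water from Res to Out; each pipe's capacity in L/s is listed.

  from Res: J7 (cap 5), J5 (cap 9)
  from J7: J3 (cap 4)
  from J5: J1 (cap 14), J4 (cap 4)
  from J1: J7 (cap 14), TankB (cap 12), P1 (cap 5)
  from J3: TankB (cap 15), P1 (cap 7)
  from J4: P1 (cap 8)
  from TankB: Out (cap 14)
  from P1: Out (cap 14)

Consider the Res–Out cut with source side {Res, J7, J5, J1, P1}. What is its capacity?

Edges leaving {Res, J7, J5, J1, P1}: J7→J3 (4), J5→J4 (4), J1→TankB (12), P1→Out (14).
Cut capacity = 4 + 4 + 12 + 14 = 34.

34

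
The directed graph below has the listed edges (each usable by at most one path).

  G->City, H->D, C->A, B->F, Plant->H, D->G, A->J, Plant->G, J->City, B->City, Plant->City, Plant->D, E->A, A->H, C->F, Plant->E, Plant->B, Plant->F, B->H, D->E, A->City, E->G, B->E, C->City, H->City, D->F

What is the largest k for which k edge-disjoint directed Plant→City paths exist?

5

Assign every edge capacity 1; by Menger, the answer equals the max flow.
Path Plant→City (+1); total 1.
Path Plant→B→City (+1); total 2.
Path Plant→G→City (+1); total 3.
Path Plant→H→City (+1); total 4.
Path Plant→E→A→City (+1); total 5.
No residual Plant→City path; max flow = 5.
Certifying cut of size 5: {E→A, G→City, Plant→B, Plant→City, Plant→H}.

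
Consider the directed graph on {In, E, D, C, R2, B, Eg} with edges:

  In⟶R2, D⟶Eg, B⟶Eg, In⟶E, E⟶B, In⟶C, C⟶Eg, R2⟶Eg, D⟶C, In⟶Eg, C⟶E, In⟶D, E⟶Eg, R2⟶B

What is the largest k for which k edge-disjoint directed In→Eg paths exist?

Assign every edge capacity 1; by Menger, the answer equals the max flow.
Path In→Eg (+1); total 1.
Path In→E→Eg (+1); total 2.
Path In→D→Eg (+1); total 3.
Path In→C→Eg (+1); total 4.
Path In→R2→Eg (+1); total 5.
No residual In→Eg path; max flow = 5.
Certifying cut of size 5: {In→C, In→D, In→E, In→Eg, In→R2}.

5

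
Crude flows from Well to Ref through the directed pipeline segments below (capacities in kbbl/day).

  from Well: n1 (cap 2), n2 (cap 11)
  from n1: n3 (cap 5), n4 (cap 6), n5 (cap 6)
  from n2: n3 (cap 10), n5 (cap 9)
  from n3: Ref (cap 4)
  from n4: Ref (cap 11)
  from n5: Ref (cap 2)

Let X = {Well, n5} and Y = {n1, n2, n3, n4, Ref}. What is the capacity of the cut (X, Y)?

15

Edges leaving {Well, n5}: Well→n1 (2), Well→n2 (11), n5→Ref (2).
Cut capacity = 2 + 11 + 2 = 15.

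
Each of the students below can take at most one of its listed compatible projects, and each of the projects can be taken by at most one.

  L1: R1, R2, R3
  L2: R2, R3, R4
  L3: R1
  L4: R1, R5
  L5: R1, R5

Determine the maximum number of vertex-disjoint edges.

Unit-capacity flow: source→left, listed edges, right→sink; max matching = max flow.
Augmenting path L1→R1 (+1); matched 1.
Augmenting path L2→R2 (+1); matched 2.
Augmenting path L4→R5 (+1); matched 3.
Augmenting path L3→R1→L1→R3 (+1); matched 4.
No augmenting path remains; maximum matching = 4.
König certificate: {L1, L2, R1, R5} is a vertex cover of size 4 (every listed pair touches it), so no matching can be larger.

4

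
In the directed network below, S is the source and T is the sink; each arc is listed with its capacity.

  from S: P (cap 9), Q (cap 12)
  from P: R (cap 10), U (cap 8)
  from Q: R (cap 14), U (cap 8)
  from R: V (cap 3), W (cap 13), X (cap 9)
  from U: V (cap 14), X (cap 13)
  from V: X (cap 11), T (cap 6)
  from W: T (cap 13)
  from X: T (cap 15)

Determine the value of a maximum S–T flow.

Augment S→P→R→V→T: bottleneck 3, flow now 3.
Augment S→P→R→W→T: bottleneck 6, flow now 9.
Augment S→Q→R→W→T: bottleneck 7, flow now 16.
Augment S→Q→R→X→T: bottleneck 5, flow now 21.
No augmenting path remains; maximum flow = 21.
In the residual graph, reachable from S: {S}.
Min-cut edges: S→P (9), S→Q (12); capacity 9 + 12 = 21.
This cut is saturated, so no flow can exceed 21.

21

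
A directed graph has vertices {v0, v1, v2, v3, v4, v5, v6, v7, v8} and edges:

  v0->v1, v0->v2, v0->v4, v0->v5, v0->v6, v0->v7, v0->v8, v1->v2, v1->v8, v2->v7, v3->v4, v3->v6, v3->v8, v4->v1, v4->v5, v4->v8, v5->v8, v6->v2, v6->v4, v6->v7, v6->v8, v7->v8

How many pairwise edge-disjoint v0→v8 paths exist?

6

Assign every edge capacity 1; by Menger, the answer equals the max flow.
Path v0→v8 (+1); total 1.
Path v0→v1→v8 (+1); total 2.
Path v0→v4→v8 (+1); total 3.
Path v0→v5→v8 (+1); total 4.
Path v0→v6→v8 (+1); total 5.
Path v0→v7→v8 (+1); total 6.
No residual v0→v8 path; max flow = 6.
Certifying cut of size 6: {v0→v1, v0→v4, v0→v5, v0→v6, v0→v8, v7→v8}.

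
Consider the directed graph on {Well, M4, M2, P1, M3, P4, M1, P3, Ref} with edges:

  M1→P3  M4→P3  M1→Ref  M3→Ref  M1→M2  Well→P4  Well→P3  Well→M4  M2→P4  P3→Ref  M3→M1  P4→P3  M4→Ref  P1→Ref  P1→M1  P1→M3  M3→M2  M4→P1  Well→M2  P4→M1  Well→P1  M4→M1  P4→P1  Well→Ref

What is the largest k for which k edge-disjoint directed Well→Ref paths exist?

6

Assign every edge capacity 1; by Menger, the answer equals the max flow.
Path Well→Ref (+1); total 1.
Path Well→M4→Ref (+1); total 2.
Path Well→P1→Ref (+1); total 3.
Path Well→P3→Ref (+1); total 4.
Path Well→P4→M1→Ref (+1); total 5.
Path Well→M2→P4→P1→M3→Ref (+1); total 6.
No residual Well→Ref path; max flow = 6.
Certifying cut of size 6: {Well→M2, Well→M4, Well→P1, Well→P3, Well→P4, Well→Ref}.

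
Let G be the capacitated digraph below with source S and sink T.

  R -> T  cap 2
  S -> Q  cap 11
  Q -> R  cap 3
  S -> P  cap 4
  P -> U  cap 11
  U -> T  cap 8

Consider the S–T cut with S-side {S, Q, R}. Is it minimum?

Yes — it is a minimum cut (capacity 6).

Given cut capacity: 4 + 2 = 6.
Augment S→P→U→T: bottleneck 4, flow now 4.
Augment S→Q→R→T: bottleneck 2, flow now 6.
No augmenting path remains; maximum flow = 6.
Cut capacity 6 equals the max flow, so it is a minimum cut.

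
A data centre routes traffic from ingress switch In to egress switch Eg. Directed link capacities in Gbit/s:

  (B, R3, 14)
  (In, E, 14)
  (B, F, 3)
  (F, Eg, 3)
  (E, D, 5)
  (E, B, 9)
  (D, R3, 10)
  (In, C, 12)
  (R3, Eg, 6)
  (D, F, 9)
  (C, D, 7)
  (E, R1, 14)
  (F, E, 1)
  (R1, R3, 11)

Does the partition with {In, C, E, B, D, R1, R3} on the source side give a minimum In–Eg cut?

No — its capacity is 18, but the minimum cut has capacity 9.

Given cut capacity: 3 + 9 + 6 = 18.
Augment In→C→D→R3→Eg: bottleneck 6, flow now 6.
Augment In→C→D→F→Eg: bottleneck 1, flow now 7.
Augment In→E→B→F→Eg: bottleneck 2, flow now 9.
No augmenting path remains; maximum flow = 9.
In the residual graph, reachable from In: {In, C, E, B, D, R1, R3, F}.
Min-cut edges: R3→Eg (6), F→Eg (3); capacity 6 + 3 = 9.
Cut capacity 18 exceeds the max flow 9, so it is not minimum.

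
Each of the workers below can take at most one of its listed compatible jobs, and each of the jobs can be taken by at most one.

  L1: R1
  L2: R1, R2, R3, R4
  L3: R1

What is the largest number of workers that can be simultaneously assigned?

2

Unit-capacity flow: source→left, listed edges, right→sink; max matching = max flow.
Augmenting path L1→R1 (+1); matched 1.
Augmenting path L2→R2 (+1); matched 2.
No augmenting path remains; maximum matching = 2.
König certificate: {L2, R1} is a vertex cover of size 2 (every listed pair touches it), so no matching can be larger.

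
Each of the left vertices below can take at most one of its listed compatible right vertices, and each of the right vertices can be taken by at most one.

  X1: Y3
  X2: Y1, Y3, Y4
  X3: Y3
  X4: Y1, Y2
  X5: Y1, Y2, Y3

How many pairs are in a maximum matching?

Unit-capacity flow: source→left, listed edges, right→sink; max matching = max flow.
Augmenting path X1→Y3 (+1); matched 1.
Augmenting path X2→Y1 (+1); matched 2.
Augmenting path X4→Y2 (+1); matched 3.
Augmenting path X5→Y1→X2→Y4 (+1); matched 4.
No augmenting path remains; maximum matching = 4.
König certificate: {X2, X4, X5, Y3} is a vertex cover of size 4 (every listed pair touches it), so no matching can be larger.

4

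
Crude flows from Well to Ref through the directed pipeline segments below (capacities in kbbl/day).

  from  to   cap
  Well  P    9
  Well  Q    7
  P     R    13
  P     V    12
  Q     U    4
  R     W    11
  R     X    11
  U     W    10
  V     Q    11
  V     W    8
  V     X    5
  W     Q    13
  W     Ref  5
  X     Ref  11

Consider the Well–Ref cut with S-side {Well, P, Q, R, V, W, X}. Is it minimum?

No — its capacity is 20, but the minimum cut has capacity 13.

Given cut capacity: 4 + 5 + 11 = 20.
Augment Well→P→R→W→Ref: bottleneck 5, flow now 5.
Augment Well→P→R→X→Ref: bottleneck 4, flow now 9.
Augment Well→Q→U→W→R→X→Ref: bottleneck 4, flow now 13. (uses reverse residual edge)
No augmenting path remains; maximum flow = 13.
In the residual graph, reachable from Well: {Well, Q}.
Min-cut edges: Well→P (9), Q→U (4); capacity 9 + 4 = 13.
Cut capacity 20 exceeds the max flow 13, so it is not minimum.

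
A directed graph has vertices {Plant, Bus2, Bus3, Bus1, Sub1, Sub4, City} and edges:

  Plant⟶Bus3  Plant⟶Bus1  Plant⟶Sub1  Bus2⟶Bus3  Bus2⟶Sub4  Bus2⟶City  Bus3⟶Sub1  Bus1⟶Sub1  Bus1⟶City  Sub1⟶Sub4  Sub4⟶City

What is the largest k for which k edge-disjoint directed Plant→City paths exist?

Assign every edge capacity 1; by Menger, the answer equals the max flow.
Path Plant→Bus1→City (+1); total 1.
Path Plant→Sub1→Sub4→City (+1); total 2.
No residual Plant→City path; max flow = 2.
Certifying cut of size 2: {Plant→Bus1, Sub1→Sub4}.

2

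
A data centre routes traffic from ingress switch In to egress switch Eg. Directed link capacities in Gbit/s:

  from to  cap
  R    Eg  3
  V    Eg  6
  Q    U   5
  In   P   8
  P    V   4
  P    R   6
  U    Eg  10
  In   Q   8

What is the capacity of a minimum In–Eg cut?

12

Augment In→P→R→Eg: bottleneck 3, flow now 3.
Augment In→P→V→Eg: bottleneck 4, flow now 7.
Augment In→Q→U→Eg: bottleneck 5, flow now 12.
No augmenting path remains; maximum flow = 12.
By max-flow min-cut, the minimum cut capacity equals the max flow.
In the residual graph, reachable from In: {In, P, Q, R}.
Min-cut edges: P→V (4), Q→U (5), R→Eg (3); capacity 4 + 5 + 3 = 12.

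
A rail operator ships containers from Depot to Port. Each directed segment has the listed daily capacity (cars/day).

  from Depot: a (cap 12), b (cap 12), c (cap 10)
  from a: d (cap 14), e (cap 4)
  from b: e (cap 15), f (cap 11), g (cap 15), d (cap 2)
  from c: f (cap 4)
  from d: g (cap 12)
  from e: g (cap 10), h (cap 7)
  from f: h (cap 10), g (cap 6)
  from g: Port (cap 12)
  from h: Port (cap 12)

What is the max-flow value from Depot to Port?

Augment Depot→b→g→Port: bottleneck 12, flow now 12.
Augment Depot→a→e→h→Port: bottleneck 4, flow now 16.
Augment Depot→c→f→h→Port: bottleneck 4, flow now 20.
Augment Depot→a→d→g→b→e→h→Port: bottleneck 3, flow now 23. (uses reverse residual edge)
Augment Depot→a→d→g→b→f→h→Port: bottleneck 1, flow now 24. (uses reverse residual edge)
No augmenting path remains; maximum flow = 24.
In the residual graph, reachable from Depot: {Depot, a, b, c, d, e, f, g, h}.
Min-cut edges: g→Port (12), h→Port (12); capacity 12 + 12 = 24.
This cut is saturated, so no flow can exceed 24.

24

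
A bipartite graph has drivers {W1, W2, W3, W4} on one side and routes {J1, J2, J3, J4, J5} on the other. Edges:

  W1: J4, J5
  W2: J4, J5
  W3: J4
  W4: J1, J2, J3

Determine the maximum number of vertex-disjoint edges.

3

Unit-capacity flow: source→left, listed edges, right→sink; max matching = max flow.
Augmenting path W1→J4 (+1); matched 1.
Augmenting path W2→J5 (+1); matched 2.
Augmenting path W4→J1 (+1); matched 3.
No augmenting path remains; maximum matching = 3.
König certificate: {W4, J4, J5} is a vertex cover of size 3 (every listed pair touches it), so no matching can be larger.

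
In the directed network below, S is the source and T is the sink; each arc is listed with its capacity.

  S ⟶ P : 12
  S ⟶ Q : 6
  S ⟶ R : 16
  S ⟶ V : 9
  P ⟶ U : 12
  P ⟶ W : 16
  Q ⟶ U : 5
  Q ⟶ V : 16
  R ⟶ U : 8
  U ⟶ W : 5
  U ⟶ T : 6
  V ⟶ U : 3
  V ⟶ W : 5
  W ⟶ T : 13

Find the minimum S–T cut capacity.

Augment S→P→U→T: bottleneck 6, flow now 6.
Augment S→P→W→T: bottleneck 6, flow now 12.
Augment S→V→W→T: bottleneck 5, flow now 17.
Augment S→Q→U→W→T: bottleneck 2, flow now 19.
No augmenting path remains; maximum flow = 19.
By max-flow min-cut, the minimum cut capacity equals the max flow.
In the residual graph, reachable from S: {S, P, Q, R, U, V, W}.
Min-cut edges: U→T (6), W→T (13); capacity 6 + 13 = 19.

19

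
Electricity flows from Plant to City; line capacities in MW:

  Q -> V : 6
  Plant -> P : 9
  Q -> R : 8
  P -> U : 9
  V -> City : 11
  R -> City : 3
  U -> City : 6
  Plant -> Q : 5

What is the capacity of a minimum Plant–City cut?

11

Augment Plant→P→U→City: bottleneck 6, flow now 6.
Augment Plant→Q→R→City: bottleneck 3, flow now 9.
Augment Plant→Q→V→City: bottleneck 2, flow now 11.
No augmenting path remains; maximum flow = 11.
By max-flow min-cut, the minimum cut capacity equals the max flow.
In the residual graph, reachable from Plant: {Plant, P, U}.
Min-cut edges: Plant→Q (5), U→City (6); capacity 5 + 6 = 11.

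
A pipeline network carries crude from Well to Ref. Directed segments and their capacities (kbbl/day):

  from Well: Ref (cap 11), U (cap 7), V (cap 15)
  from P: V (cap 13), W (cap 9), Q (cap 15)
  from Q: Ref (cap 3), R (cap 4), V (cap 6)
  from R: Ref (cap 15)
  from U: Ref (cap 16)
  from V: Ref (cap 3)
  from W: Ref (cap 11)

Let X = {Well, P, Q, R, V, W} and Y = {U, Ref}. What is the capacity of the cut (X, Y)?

50

Edges leaving {Well, P, Q, R, V, W}: Well→U (7), Well→Ref (11), Q→Ref (3), R→Ref (15), V→Ref (3), W→Ref (11).
Cut capacity = 7 + 11 + 3 + 15 + 3 + 11 = 50.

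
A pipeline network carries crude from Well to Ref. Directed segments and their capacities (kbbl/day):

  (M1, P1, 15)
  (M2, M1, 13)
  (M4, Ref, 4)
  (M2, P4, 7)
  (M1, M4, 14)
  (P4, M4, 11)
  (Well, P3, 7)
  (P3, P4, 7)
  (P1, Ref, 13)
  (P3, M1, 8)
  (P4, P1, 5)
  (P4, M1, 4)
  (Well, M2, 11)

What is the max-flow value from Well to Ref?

17

Augment Well→P3→P4→M4→Ref: bottleneck 4, flow now 4.
Augment Well→P3→P4→P1→Ref: bottleneck 3, flow now 7.
Augment Well→M2→P4→P1→Ref: bottleneck 2, flow now 9.
Augment Well→M2→M1→P1→Ref: bottleneck 8, flow now 17.
No augmenting path remains; maximum flow = 17.
In the residual graph, reachable from Well: {Well, P3, M2, P4, M1, M4, P1}.
Min-cut edges: M4→Ref (4), P1→Ref (13); capacity 4 + 13 = 17.
This cut is saturated, so no flow can exceed 17.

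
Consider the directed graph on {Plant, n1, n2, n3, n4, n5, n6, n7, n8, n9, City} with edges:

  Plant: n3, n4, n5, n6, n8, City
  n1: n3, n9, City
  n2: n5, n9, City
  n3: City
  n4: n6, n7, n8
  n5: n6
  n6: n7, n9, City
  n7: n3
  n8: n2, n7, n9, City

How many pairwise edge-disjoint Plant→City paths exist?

Assign every edge capacity 1; by Menger, the answer equals the max flow.
Path Plant→City (+1); total 1.
Path Plant→n3→City (+1); total 2.
Path Plant→n6→City (+1); total 3.
Path Plant→n8→City (+1); total 4.
Path Plant→n4→n8→n2→City (+1); total 5.
No residual Plant→City path; max flow = 5.
Certifying cut of size 5: {Plant→City, Plant→n4, Plant→n8, n3→City, n6→City}.

5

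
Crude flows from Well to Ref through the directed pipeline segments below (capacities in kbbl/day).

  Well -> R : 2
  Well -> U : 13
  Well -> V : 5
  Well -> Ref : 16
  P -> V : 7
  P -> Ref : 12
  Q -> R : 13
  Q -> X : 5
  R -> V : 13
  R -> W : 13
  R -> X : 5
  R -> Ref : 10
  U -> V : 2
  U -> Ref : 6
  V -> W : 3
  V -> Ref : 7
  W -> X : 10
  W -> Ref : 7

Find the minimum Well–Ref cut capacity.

Augment Well→Ref: bottleneck 16, flow now 16.
Augment Well→R→Ref: bottleneck 2, flow now 18.
Augment Well→U→Ref: bottleneck 6, flow now 24.
Augment Well→V→Ref: bottleneck 5, flow now 29.
Augment Well→U→V→Ref: bottleneck 2, flow now 31.
No augmenting path remains; maximum flow = 31.
By max-flow min-cut, the minimum cut capacity equals the max flow.
In the residual graph, reachable from Well: {Well, U}.
Min-cut edges: Well→R (2), Well→V (5), Well→Ref (16), U→V (2), U→Ref (6); capacity 2 + 5 + 16 + 2 + 6 = 31.

31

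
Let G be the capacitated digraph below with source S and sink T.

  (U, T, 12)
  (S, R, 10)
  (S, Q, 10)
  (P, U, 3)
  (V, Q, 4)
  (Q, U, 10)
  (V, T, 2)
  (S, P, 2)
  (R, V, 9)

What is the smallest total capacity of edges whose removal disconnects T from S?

14

Augment S→P→U→T: bottleneck 2, flow now 2.
Augment S→Q→U→T: bottleneck 10, flow now 12.
Augment S→R→V→T: bottleneck 2, flow now 14.
No augmenting path remains; maximum flow = 14.
By max-flow min-cut, the minimum cut capacity equals the max flow.
In the residual graph, reachable from S: {S, Q, R, V}.
Min-cut edges: S→P (2), Q→U (10), V→T (2); capacity 2 + 10 + 2 = 14.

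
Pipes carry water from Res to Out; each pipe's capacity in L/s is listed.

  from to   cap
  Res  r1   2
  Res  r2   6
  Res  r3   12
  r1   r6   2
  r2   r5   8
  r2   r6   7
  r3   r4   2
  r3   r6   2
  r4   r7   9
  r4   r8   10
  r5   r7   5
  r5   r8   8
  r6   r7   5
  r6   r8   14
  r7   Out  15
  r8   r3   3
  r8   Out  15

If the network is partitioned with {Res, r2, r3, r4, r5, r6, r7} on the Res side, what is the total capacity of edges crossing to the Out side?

Edges leaving {Res, r2, r3, r4, r5, r6, r7}: Res→r1 (2), r4→r8 (10), r5→r8 (8), r6→r8 (14), r7→Out (15).
Cut capacity = 2 + 10 + 8 + 14 + 15 = 49.

49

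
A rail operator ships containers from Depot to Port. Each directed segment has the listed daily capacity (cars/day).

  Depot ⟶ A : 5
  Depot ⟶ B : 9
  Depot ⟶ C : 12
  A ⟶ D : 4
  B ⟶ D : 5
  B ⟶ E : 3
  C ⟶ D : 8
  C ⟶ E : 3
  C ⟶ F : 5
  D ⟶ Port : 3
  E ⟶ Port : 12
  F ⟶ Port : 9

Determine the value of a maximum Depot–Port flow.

14

Augment Depot→A→D→Port: bottleneck 3, flow now 3.
Augment Depot→B→E→Port: bottleneck 3, flow now 6.
Augment Depot→C→E→Port: bottleneck 3, flow now 9.
Augment Depot→C→F→Port: bottleneck 5, flow now 14.
No augmenting path remains; maximum flow = 14.
In the residual graph, reachable from Depot: {Depot, A, B, C, D}.
Min-cut edges: B→E (3), C→E (3), C→F (5), D→Port (3); capacity 3 + 3 + 5 + 3 = 14.
This cut is saturated, so no flow can exceed 14.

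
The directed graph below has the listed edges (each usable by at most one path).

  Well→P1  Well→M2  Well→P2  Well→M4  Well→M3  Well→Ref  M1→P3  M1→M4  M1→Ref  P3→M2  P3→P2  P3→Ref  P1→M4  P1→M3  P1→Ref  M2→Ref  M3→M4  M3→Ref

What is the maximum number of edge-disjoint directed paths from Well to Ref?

4

Assign every edge capacity 1; by Menger, the answer equals the max flow.
Path Well→Ref (+1); total 1.
Path Well→P1→Ref (+1); total 2.
Path Well→M2→Ref (+1); total 3.
Path Well→M3→Ref (+1); total 4.
No residual Well→Ref path; max flow = 4.
Certifying cut of size 4: {Well→M2, Well→M3, Well→P1, Well→Ref}.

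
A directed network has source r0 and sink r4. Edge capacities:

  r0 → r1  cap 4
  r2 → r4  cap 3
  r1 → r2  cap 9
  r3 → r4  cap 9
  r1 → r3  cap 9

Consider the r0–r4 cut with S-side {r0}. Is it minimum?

Given cut capacity: 4 = 4.
Augment r0→r1→r2→r4: bottleneck 3, flow now 3.
Augment r0→r1→r3→r4: bottleneck 1, flow now 4.
No augmenting path remains; maximum flow = 4.
Cut capacity 4 equals the max flow, so it is a minimum cut.

Yes — it is a minimum cut (capacity 4).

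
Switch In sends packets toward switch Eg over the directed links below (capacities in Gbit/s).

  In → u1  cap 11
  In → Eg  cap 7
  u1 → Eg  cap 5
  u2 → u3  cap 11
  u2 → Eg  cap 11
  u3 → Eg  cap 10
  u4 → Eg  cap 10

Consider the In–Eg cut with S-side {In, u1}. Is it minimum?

Given cut capacity: 7 + 5 = 12.
Augment In→Eg: bottleneck 7, flow now 7.
Augment In→u1→Eg: bottleneck 5, flow now 12.
No augmenting path remains; maximum flow = 12.
Cut capacity 12 equals the max flow, so it is a minimum cut.

Yes — it is a minimum cut (capacity 12).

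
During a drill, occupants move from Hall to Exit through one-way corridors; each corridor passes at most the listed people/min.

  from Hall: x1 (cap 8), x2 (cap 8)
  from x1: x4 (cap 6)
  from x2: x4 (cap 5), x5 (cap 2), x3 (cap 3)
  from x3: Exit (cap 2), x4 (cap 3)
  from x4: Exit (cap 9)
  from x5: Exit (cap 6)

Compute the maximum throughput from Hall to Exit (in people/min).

13

Augment Hall→x1→x4→Exit: bottleneck 6, flow now 6.
Augment Hall→x2→x3→Exit: bottleneck 2, flow now 8.
Augment Hall→x2→x4→Exit: bottleneck 3, flow now 11.
Augment Hall→x2→x5→Exit: bottleneck 2, flow now 13.
No augmenting path remains; maximum flow = 13.
In the residual graph, reachable from Hall: {Hall, x1, x2, x3, x4}.
Min-cut edges: x2→x5 (2), x3→Exit (2), x4→Exit (9); capacity 2 + 2 + 9 = 13.
This cut is saturated, so no flow can exceed 13.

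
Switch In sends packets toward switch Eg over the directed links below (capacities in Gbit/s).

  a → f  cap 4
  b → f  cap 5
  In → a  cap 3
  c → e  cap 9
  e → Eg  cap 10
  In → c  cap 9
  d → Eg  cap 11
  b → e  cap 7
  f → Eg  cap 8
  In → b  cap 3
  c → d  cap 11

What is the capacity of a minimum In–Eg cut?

15

Augment In→a→f→Eg: bottleneck 3, flow now 3.
Augment In→b→e→Eg: bottleneck 3, flow now 6.
Augment In→c→d→Eg: bottleneck 9, flow now 15.
No augmenting path remains; maximum flow = 15.
By max-flow min-cut, the minimum cut capacity equals the max flow.
In the residual graph, reachable from In: {In}.
Min-cut edges: In→a (3), In→b (3), In→c (9); capacity 3 + 3 + 9 = 15.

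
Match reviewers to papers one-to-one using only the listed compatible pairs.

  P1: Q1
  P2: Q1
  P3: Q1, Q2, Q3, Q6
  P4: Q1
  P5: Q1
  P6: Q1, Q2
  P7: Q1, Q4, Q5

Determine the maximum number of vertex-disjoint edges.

Unit-capacity flow: source→left, listed edges, right→sink; max matching = max flow.
Augmenting path P1→Q1 (+1); matched 1.
Augmenting path P3→Q2 (+1); matched 2.
Augmenting path P7→Q4 (+1); matched 3.
Augmenting path P6→Q2→P3→Q3 (+1); matched 4.
No augmenting path remains; maximum matching = 4.
König certificate: {P3, P6, P7, Q1} is a vertex cover of size 4 (every listed pair touches it), so no matching can be larger.

4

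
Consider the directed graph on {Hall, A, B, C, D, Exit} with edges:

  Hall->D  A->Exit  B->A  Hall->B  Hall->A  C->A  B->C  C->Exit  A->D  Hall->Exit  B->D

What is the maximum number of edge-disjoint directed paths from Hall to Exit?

Assign every edge capacity 1; by Menger, the answer equals the max flow.
Path Hall→Exit (+1); total 1.
Path Hall→A→Exit (+1); total 2.
Path Hall→B→C→Exit (+1); total 3.
No residual Hall→Exit path; max flow = 3.
Certifying cut of size 3: {Hall→A, Hall→B, Hall→Exit}.

3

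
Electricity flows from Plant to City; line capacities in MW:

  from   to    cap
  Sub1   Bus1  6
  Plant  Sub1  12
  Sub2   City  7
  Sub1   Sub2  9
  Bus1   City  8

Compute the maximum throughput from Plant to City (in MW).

Augment Plant→Sub1→Sub2→City: bottleneck 7, flow now 7.
Augment Plant→Sub1→Bus1→City: bottleneck 5, flow now 12.
No augmenting path remains; maximum flow = 12.
In the residual graph, reachable from Plant: {Plant}.
Min-cut edges: Plant→Sub1 (12); capacity 12 = 12.
This cut is saturated, so no flow can exceed 12.

12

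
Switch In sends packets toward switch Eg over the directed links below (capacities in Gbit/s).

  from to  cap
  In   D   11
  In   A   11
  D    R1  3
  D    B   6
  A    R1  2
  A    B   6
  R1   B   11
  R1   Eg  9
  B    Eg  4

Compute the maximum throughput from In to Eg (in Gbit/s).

9

Augment In→D→R1→Eg: bottleneck 3, flow now 3.
Augment In→D→B→Eg: bottleneck 4, flow now 7.
Augment In→A→R1→Eg: bottleneck 2, flow now 9.
No augmenting path remains; maximum flow = 9.
In the residual graph, reachable from In: {In, D, A, B}.
Min-cut edges: D→R1 (3), A→R1 (2), B→Eg (4); capacity 3 + 2 + 4 = 9.
This cut is saturated, so no flow can exceed 9.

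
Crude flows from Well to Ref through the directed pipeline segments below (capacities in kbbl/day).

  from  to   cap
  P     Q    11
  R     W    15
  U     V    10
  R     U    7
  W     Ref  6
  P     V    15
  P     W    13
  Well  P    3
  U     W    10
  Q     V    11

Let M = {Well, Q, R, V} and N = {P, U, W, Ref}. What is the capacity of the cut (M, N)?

25

Edges leaving {Well, Q, R, V}: Well→P (3), R→U (7), R→W (15).
Cut capacity = 3 + 7 + 15 = 25.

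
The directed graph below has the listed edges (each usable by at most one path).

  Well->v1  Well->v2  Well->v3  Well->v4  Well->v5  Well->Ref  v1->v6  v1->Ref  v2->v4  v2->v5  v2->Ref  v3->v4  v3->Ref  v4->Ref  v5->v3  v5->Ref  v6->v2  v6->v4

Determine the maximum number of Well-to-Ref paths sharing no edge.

6

Assign every edge capacity 1; by Menger, the answer equals the max flow.
Path Well→Ref (+1); total 1.
Path Well→v1→Ref (+1); total 2.
Path Well→v2→Ref (+1); total 3.
Path Well→v3→Ref (+1); total 4.
Path Well→v4→Ref (+1); total 5.
Path Well→v5→Ref (+1); total 6.
No residual Well→Ref path; max flow = 6.
Certifying cut of size 6: {Well→Ref, Well→v1, Well→v2, Well→v3, Well→v4, Well→v5}.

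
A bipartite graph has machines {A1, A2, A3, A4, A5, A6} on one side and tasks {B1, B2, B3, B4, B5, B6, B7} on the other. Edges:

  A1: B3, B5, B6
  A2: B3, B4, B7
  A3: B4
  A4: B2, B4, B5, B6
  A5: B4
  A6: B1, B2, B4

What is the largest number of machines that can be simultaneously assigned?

5

Unit-capacity flow: source→left, listed edges, right→sink; max matching = max flow.
Augmenting path A1→B3 (+1); matched 1.
Augmenting path A2→B4 (+1); matched 2.
Augmenting path A4→B2 (+1); matched 3.
Augmenting path A6→B1 (+1); matched 4.
Augmenting path A3→B4→A2→B7 (+1); matched 5.
No augmenting path remains; maximum matching = 5.
König certificate: {A1, A2, A4, A6, B4} is a vertex cover of size 5 (every listed pair touches it), so no matching can be larger.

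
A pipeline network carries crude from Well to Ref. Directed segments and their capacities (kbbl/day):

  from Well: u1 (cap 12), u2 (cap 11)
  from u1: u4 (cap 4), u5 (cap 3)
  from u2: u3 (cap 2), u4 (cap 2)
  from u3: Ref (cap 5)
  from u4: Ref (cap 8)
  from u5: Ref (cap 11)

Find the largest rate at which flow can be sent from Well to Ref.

Augment Well→u1→u4→Ref: bottleneck 4, flow now 4.
Augment Well→u1→u5→Ref: bottleneck 3, flow now 7.
Augment Well→u2→u3→Ref: bottleneck 2, flow now 9.
Augment Well→u2→u4→Ref: bottleneck 2, flow now 11.
No augmenting path remains; maximum flow = 11.
In the residual graph, reachable from Well: {Well, u1, u2}.
Min-cut edges: u1→u4 (4), u1→u5 (3), u2→u3 (2), u2→u4 (2); capacity 4 + 3 + 2 + 2 = 11.
This cut is saturated, so no flow can exceed 11.

11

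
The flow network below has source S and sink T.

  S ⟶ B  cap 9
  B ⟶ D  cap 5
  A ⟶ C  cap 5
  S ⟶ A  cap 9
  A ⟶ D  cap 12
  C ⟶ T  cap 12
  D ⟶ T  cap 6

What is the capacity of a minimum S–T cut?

Augment S→A→C→T: bottleneck 5, flow now 5.
Augment S→A→D→T: bottleneck 4, flow now 9.
Augment S→B→D→T: bottleneck 2, flow now 11.
No augmenting path remains; maximum flow = 11.
By max-flow min-cut, the minimum cut capacity equals the max flow.
In the residual graph, reachable from S: {S, A, B, D}.
Min-cut edges: A→C (5), D→T (6); capacity 5 + 6 = 11.

11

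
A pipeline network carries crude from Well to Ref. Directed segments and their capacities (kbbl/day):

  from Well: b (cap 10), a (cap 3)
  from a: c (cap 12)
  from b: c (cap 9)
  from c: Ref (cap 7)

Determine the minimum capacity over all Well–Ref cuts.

7

Augment Well→a→c→Ref: bottleneck 3, flow now 3.
Augment Well→b→c→Ref: bottleneck 4, flow now 7.
No augmenting path remains; maximum flow = 7.
By max-flow min-cut, the minimum cut capacity equals the max flow.
In the residual graph, reachable from Well: {Well, a, b, c}.
Min-cut edges: c→Ref (7); capacity 7 = 7.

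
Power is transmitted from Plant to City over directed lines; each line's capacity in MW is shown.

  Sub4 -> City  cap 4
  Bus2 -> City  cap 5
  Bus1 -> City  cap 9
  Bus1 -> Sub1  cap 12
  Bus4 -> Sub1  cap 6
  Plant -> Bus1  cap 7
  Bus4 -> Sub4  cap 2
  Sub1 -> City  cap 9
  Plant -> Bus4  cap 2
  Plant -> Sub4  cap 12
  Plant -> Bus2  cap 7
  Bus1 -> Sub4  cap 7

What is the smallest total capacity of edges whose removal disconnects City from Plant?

Augment Plant→Bus2→City: bottleneck 5, flow now 5.
Augment Plant→Bus1→City: bottleneck 7, flow now 12.
Augment Plant→Sub4→City: bottleneck 4, flow now 16.
Augment Plant→Bus4→Sub1→City: bottleneck 2, flow now 18.
No augmenting path remains; maximum flow = 18.
By max-flow min-cut, the minimum cut capacity equals the max flow.
In the residual graph, reachable from Plant: {Plant, Bus2, Sub4}.
Min-cut edges: Plant→Bus1 (7), Plant→Bus4 (2), Bus2→City (5), Sub4→City (4); capacity 7 + 2 + 5 + 4 = 18.

18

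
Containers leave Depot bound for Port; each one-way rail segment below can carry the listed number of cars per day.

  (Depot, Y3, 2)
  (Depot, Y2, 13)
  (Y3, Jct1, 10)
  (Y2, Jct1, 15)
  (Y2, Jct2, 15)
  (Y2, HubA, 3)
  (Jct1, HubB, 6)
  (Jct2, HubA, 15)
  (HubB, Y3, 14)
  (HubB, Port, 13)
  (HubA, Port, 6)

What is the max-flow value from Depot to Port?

12

Augment Depot→Y2→HubA→Port: bottleneck 3, flow now 3.
Augment Depot→Y3→Jct1→HubB→Port: bottleneck 2, flow now 5.
Augment Depot→Y2→Jct1→HubB→Port: bottleneck 4, flow now 9.
Augment Depot→Y2→Jct2→HubA→Port: bottleneck 3, flow now 12.
No augmenting path remains; maximum flow = 12.
In the residual graph, reachable from Depot: {Depot, Y3, Y2, Jct1, Jct2, HubA}.
Min-cut edges: Jct1→HubB (6), HubA→Port (6); capacity 6 + 6 = 12.
This cut is saturated, so no flow can exceed 12.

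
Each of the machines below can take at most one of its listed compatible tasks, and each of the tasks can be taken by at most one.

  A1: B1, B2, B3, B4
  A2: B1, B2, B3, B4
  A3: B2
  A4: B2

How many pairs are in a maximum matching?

Unit-capacity flow: source→left, listed edges, right→sink; max matching = max flow.
Augmenting path A1→B1 (+1); matched 1.
Augmenting path A2→B2 (+1); matched 2.
Augmenting path A3→B2→A2→B3 (+1); matched 3.
No augmenting path remains; maximum matching = 3.
König certificate: {A1, A2, B2} is a vertex cover of size 3 (every listed pair touches it), so no matching can be larger.

3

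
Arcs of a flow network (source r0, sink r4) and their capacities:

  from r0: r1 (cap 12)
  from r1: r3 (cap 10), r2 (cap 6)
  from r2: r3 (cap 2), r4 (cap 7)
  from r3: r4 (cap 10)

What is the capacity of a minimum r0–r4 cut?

12

Augment r0→r1→r2→r4: bottleneck 6, flow now 6.
Augment r0→r1→r3→r4: bottleneck 6, flow now 12.
No augmenting path remains; maximum flow = 12.
By max-flow min-cut, the minimum cut capacity equals the max flow.
In the residual graph, reachable from r0: {r0}.
Min-cut edges: r0→r1 (12); capacity 12 = 12.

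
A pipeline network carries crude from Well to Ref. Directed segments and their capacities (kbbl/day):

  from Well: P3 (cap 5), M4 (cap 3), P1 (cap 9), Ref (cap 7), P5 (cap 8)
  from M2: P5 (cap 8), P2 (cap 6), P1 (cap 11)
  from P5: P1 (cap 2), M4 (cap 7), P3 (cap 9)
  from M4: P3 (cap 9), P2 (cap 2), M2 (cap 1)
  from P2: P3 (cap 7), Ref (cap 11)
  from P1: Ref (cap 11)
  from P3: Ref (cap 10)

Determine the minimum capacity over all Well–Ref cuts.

31

Augment Well→Ref: bottleneck 7, flow now 7.
Augment Well→P1→Ref: bottleneck 9, flow now 16.
Augment Well→P3→Ref: bottleneck 5, flow now 21.
Augment Well→P5→P1→Ref: bottleneck 2, flow now 23.
Augment Well→P5→P3→Ref: bottleneck 5, flow now 28.
Augment Well→M4→P2→Ref: bottleneck 2, flow now 30.
Augment Well→M4→M2→P2→Ref: bottleneck 1, flow now 31.
No augmenting path remains; maximum flow = 31.
By max-flow min-cut, the minimum cut capacity equals the max flow.
In the residual graph, reachable from Well: {Well, P5, M4, P3}.
Min-cut edges: Well→P1 (9), Well→Ref (7), P5→P1 (2), M4→M2 (1), M4→P2 (2), P3→Ref (10); capacity 9 + 7 + 2 + 1 + 2 + 10 = 31.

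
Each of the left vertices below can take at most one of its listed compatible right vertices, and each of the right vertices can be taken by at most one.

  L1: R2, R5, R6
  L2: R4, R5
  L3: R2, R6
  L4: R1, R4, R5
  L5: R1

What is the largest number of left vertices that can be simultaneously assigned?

Unit-capacity flow: source→left, listed edges, right→sink; max matching = max flow.
Augmenting path L1→R2 (+1); matched 1.
Augmenting path L2→R4 (+1); matched 2.
Augmenting path L3→R6 (+1); matched 3.
Augmenting path L4→R1 (+1); matched 4.
Augmenting path L5→R1→L4→R5 (+1); matched 5.
No augmenting path remains; maximum matching = 5.
König certificate: {L1, L2, L3, L4, L5} is a vertex cover of size 5 (every listed pair touches it), so no matching can be larger.

5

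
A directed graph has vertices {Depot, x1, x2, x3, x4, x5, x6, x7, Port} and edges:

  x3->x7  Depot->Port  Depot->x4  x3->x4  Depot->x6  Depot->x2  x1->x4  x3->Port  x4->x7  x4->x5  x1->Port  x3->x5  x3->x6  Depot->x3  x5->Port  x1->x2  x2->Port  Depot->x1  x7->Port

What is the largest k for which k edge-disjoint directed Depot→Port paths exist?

Assign every edge capacity 1; by Menger, the answer equals the max flow.
Path Depot→Port (+1); total 1.
Path Depot→x1→Port (+1); total 2.
Path Depot→x2→Port (+1); total 3.
Path Depot→x3→Port (+1); total 4.
Path Depot→x4→x5→Port (+1); total 5.
No residual Depot→Port path; max flow = 5.
Certifying cut of size 5: {Depot→Port, Depot→x1, Depot→x2, Depot→x3, Depot→x4}.

5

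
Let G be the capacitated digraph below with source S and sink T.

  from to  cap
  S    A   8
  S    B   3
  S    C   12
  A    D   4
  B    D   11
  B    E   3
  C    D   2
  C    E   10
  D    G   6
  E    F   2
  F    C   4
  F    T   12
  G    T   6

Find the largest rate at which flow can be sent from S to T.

Augment S→A→D→G→T: bottleneck 4, flow now 4.
Augment S→B→D→G→T: bottleneck 2, flow now 6.
Augment S→B→E→F→T: bottleneck 1, flow now 7.
Augment S→C→E→F→T: bottleneck 1, flow now 8.
No augmenting path remains; maximum flow = 8.
In the residual graph, reachable from S: {S, A, B, C, D, E}.
Min-cut edges: D→G (6), E→F (2); capacity 6 + 2 = 8.
This cut is saturated, so no flow can exceed 8.

8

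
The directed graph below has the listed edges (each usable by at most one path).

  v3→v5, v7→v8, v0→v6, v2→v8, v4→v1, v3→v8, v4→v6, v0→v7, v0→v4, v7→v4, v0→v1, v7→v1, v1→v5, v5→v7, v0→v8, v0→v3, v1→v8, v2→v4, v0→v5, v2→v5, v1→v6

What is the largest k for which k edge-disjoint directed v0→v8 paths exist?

Assign every edge capacity 1; by Menger, the answer equals the max flow.
Path v0→v8 (+1); total 1.
Path v0→v1→v8 (+1); total 2.
Path v0→v3→v8 (+1); total 3.
Path v0→v7→v8 (+1); total 4.
No residual v0→v8 path; max flow = 4.
Certifying cut of size 4: {v0→v3, v0→v8, v1→v8, v7→v8}.

4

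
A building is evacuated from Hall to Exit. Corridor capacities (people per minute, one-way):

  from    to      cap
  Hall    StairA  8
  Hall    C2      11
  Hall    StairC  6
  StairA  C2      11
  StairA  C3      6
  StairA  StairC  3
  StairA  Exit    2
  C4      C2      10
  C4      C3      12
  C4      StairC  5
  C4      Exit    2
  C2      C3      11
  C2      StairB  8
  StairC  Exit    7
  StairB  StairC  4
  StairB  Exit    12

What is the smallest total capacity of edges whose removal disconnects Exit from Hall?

Augment Hall→StairA→Exit: bottleneck 2, flow now 2.
Augment Hall→StairC→Exit: bottleneck 6, flow now 8.
Augment Hall→StairA→StairC→Exit: bottleneck 1, flow now 9.
Augment Hall→C2→StairB→Exit: bottleneck 8, flow now 17.
No augmenting path remains; maximum flow = 17.
By max-flow min-cut, the minimum cut capacity equals the max flow.
In the residual graph, reachable from Hall: {Hall, StairA, C2, C3, StairC}.
Min-cut edges: StairA→Exit (2), C2→StairB (8), StairC→Exit (7); capacity 2 + 8 + 7 = 17.

17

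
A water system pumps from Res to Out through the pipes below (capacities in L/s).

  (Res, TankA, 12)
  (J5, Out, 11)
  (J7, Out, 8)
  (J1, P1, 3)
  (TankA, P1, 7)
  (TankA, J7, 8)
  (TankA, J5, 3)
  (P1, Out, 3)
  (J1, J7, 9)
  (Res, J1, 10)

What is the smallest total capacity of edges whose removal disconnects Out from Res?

Augment Res→TankA→J7→Out: bottleneck 8, flow now 8.
Augment Res→TankA→P1→Out: bottleneck 3, flow now 11.
Augment Res→TankA→J5→Out: bottleneck 1, flow now 12.
Augment Res→J1→J7→TankA→J5→Out: bottleneck 2, flow now 14. (uses reverse residual edge)
No augmenting path remains; maximum flow = 14.
By max-flow min-cut, the minimum cut capacity equals the max flow.
In the residual graph, reachable from Res: {Res, TankA, J1, J7, P1}.
Min-cut edges: TankA→J5 (3), J7→Out (8), P1→Out (3); capacity 3 + 8 + 3 = 14.

14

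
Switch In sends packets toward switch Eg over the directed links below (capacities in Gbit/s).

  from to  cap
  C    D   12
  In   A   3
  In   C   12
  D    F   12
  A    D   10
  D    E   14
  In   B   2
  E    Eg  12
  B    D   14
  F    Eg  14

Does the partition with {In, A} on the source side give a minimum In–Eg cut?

No — its capacity is 24, but the minimum cut has capacity 17.

Given cut capacity: 2 + 12 + 10 = 24.
Augment In→A→D→E→Eg: bottleneck 3, flow now 3.
Augment In→B→D→E→Eg: bottleneck 2, flow now 5.
Augment In→C→D→E→Eg: bottleneck 7, flow now 12.
Augment In→C→D→F→Eg: bottleneck 5, flow now 17.
No augmenting path remains; maximum flow = 17.
In the residual graph, reachable from In: {In}.
Min-cut edges: In→A (3), In→B (2), In→C (12); capacity 3 + 2 + 12 = 17.
Cut capacity 24 exceeds the max flow 17, so it is not minimum.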